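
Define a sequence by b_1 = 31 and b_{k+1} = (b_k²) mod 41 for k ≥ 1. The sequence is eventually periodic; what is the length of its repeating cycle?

b_1 = 31; b_2 = 18; b_3 = 37; b_4 = 16; b_5 = 10; b_6 = 18.
Since b_6 = b_2 = 18, the sequence is eventually periodic: after a pre-period of length 1 it cycles with period 4.

4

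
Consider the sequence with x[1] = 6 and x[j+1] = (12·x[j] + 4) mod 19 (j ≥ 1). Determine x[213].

Computing terms: x[1] = 6,  x[2] = 0,  x[3] = 4,  x[4] = 14,  x[5] = 1,  x[6] = 16,  x[7] = 6.
The sequence repeats with period 6.
So x[213] = x[1 + ((213-1) mod 6)] = x[3] = 4.

4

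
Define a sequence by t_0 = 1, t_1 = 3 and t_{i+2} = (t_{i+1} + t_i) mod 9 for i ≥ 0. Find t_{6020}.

5

Computing terms: t_0 = 1,  t_1 = 3,  t_2 = 4,  t_3 = 7,  t_4 = 2,  t_5 = 0,  t_6 = 2,  t_7 = 2,  t_8 = 4,  t_9 = 6,  t_{10} = 1,  t_{11} = 7,  t_{12} = 8,  t_{13} = 6,  t_{14} = 5,  t_{15} = 2,  t_{16} = 7,  t_{17} = 0,  t_{18} = 7,  t_{19} = 7,  t_{20} = 5,  t_{21} = 3,  t_{22} = 8,  t_{23} = 2,  t_{24} = 1,  t_{25} = 3.
Since (t_{24}, t_{25}) = (t_0, t_1) = (1, 3) (two consecutive terms determine the rest), the sequence is periodic with period 24.
So t_{6020} = t_{0 + ((6020-0) mod 24)} = t_{20} = 5.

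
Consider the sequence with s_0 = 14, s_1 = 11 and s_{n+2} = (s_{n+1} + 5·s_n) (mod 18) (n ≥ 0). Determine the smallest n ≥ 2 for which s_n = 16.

s_0 = 14,  s_1 = 11,  s_2 = 9,  s_3 = 10,  s_4 = 1,  s_5 = 15,  s_6 = 2,  s_7 = 5,  s_8 = 15,  s_9 = 4,  s_{10} = 7,  s_{11} = 9,  s_{12} = 8,  s_{13} = 17,  s_{14} = 3,  s_{15} = 16,  s_{16} = 13,  s_{17} = 3,  s_{18} = 14,  s_{19} = 11.
The sequence repeats with period 18.
The value 16 first appears (with n ≥ 2) at s_{15}.

15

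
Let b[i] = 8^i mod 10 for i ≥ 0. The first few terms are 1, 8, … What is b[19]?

2

Computing terms: b[0] = 1, b[1] = 8, b[2] = 4, b[3] = 2, b[4] = 6, b[5] = 8.
Since b[5] = b[1] = 8, the sequence is eventually periodic: after a pre-period of length 1 it cycles with period 4.
For i ≥ 1, b[i] depends only on (i - 1) mod 4. (19 - 1) mod 4 = 2, so b[19] = b[3] = 2.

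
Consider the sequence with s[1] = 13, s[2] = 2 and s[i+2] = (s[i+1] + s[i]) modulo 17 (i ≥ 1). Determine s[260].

11

We have s[1] = 13, s[2] = 2, s[3] = 15, s[4] = 0, s[5] = 15, s[6] = 15, s[7] = 13, s[8] = 11, s[9] = 7, s[10] = 1, s[11] = 8, s[12] = 9, s[13] = 0, s[14] = 9, s[15] = 9, s[16] = 1, s[17] = 10, s[18] = 11, s[19] = 4, s[20] = 15, s[21] = 2, s[22] = 0, s[23] = 2, s[24] = 2, s[25] = 4, s[26] = 6, s[27] = 10, s[28] = 16, s[29] = 9, s[30] = 8, s[31] = 0, s[32] = 8, s[33] = 8, s[34] = 16, s[35] = 7, s[36] = 6, s[37] = 13, s[38] = 2.
Since (s[37], s[38]) = (s[1], s[2]) = (13, 2) (two consecutive terms determine the rest), the sequence is periodic with period 36.
(260 - 1) mod 36 = 7, so s[260] = s[8] = 11.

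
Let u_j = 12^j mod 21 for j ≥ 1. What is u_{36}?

u_1 = 12; u_2 = 18; u_3 = 6; u_4 = 9; u_5 = 3; u_6 = 15; u_7 = 12.
The sequence repeats with period 6.
So u_{36} = u_{1 + ((36-1) mod 6)} = u_6 = 15.

15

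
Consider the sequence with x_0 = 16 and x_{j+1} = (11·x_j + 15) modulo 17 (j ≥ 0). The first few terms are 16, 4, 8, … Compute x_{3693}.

Computing terms: x_0 = 16, x_1 = 4, x_2 = 8, x_3 = 1, x_4 = 9, x_5 = 12, x_6 = 11, x_7 = 0, x_8 = 15, x_9 = 10, x_{10} = 6, x_{11} = 13, x_{12} = 5, x_{13} = 2, x_{14} = 3, x_{15} = 14, x_{16} = 16.
Since x_{16} = x_0 = 16, the sequence is periodic with period 16.
So x_{3693} = x_{0 + ((3693-0) mod 16)} = x_{13} = 2.

2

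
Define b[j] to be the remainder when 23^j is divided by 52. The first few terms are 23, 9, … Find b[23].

43

Computing terms: b[1] = 23; b[2] = 9; b[3] = 51; b[4] = 29; b[5] = 43; b[6] = 1; b[7] = 23.
The sequence repeats with period 6.
(23 - 1) mod 6 = 4, so b[23] = b[5] = 43.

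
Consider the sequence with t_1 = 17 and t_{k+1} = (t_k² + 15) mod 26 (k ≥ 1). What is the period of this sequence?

4

t_1 = 17; t_2 = 18; t_3 = 1; t_4 = 16; t_5 = 11; t_6 = 6; t_7 = 25; t_8 = 16.
Since t_8 = t_4 = 16, the sequence is eventually periodic: after a pre-period of length 3 it cycles with period 4.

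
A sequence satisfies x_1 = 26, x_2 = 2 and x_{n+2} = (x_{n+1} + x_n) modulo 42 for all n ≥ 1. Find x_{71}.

Computing terms: x_1 = 26,  x_2 = 2,  x_3 = 28,  x_4 = 30,  x_5 = 16,  x_6 = 4,  x_7 = 20,  x_8 = 24,  x_9 = 2,  x_{10} = 26,  x_{11} = 28,  x_{12} = 12,  x_{13} = 40,  x_{14} = 10,  x_{15} = 8,  x_{16} = 18,  x_{17} = 26,  x_{18} = 2.
Since (x_{17}, x_{18}) = (x_1, x_2) = (26, 2) (two consecutive terms determine the rest), the sequence is periodic with period 16.
(71 - 1) mod 16 = 6, so x_{71} = x_7 = 20.

20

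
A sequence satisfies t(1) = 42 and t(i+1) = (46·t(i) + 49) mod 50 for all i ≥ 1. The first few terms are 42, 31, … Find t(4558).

45

t(1) = 42, t(2) = 31, t(3) = 25, t(4) = 49, t(5) = 3, t(6) = 37, t(7) = 1, t(8) = 45, t(9) = 19, t(10) = 23, t(11) = 7, t(12) = 21, t(13) = 15, t(14) = 39, t(15) = 43, t(16) = 27, t(17) = 41, t(18) = 35, t(19) = 9, t(20) = 13, t(21) = 47, t(22) = 11, t(23) = 5, t(24) = 29, t(25) = 33, t(26) = 17, t(27) = 31.
Since t(27) = t(2) = 31, the sequence is eventually periodic: after a pre-period of length 1 it cycles with period 25.
For i ≥ 2, t(i) depends only on (i - 2) mod 25. (4558 - 2) mod 25 = 6, so t(4558) = t(8) = 45.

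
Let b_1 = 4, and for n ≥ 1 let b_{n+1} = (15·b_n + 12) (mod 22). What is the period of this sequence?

5

Computing terms: b_1 = 4; b_2 = 6; b_3 = 14; b_4 = 2; b_5 = 20; b_6 = 4.
Since b_6 = b_1 = 4, the sequence is periodic with period 5.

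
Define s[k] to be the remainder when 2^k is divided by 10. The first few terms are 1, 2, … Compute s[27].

s[0] = 1, s[1] = 2, s[2] = 4, s[3] = 8, s[4] = 6, s[5] = 2.
Since s[5] = s[1] = 2, the sequence is eventually periodic: after a pre-period of length 1 it cycles with period 4.
For k ≥ 1, s[k] depends only on (k - 1) mod 4. (27 - 1) mod 4 = 2, so s[27] = s[3] = 8.

8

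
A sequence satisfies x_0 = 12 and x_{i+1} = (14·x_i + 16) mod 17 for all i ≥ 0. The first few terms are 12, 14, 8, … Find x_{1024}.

12

x_0 = 12,  x_1 = 14,  x_2 = 8,  x_3 = 9,  x_4 = 6,  x_5 = 15,  x_6 = 5,  x_7 = 1,  x_8 = 13,  x_9 = 11,  x_{10} = 0,  x_{11} = 16,  x_{12} = 2,  x_{13} = 10,  x_{14} = 3,  x_{15} = 7,  x_{16} = 12.
Since x_{16} = x_0 = 12, the sequence is periodic with period 16.
(1024 - 0) mod 16 = 0, so x_{1024} = x_0 = 12.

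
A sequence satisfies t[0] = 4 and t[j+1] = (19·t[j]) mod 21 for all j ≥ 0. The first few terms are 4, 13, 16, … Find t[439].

We have t[0] = 4; t[1] = 13; t[2] = 16; t[3] = 10; t[4] = 1; t[5] = 19; t[6] = 4.
The sequence repeats with period 6.
(439 - 0) mod 6 = 1, so t[439] = t[1] = 13.

13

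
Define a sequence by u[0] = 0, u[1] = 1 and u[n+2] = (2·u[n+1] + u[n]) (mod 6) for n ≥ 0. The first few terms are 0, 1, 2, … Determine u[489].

Computing terms: u[0] = 0, u[1] = 1, u[2] = 2, u[3] = 5, u[4] = 0, u[5] = 5, u[6] = 4, u[7] = 1, u[8] = 0, u[9] = 1.
The sequence repeats with period 8.
So u[489] = u[0 + ((489-0) mod 8)] = u[1] = 1.

1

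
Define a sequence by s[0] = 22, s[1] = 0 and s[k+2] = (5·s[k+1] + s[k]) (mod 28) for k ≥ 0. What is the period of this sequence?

6

s[0] = 22, s[1] = 0, s[2] = 22, s[3] = 26, s[4] = 12, s[5] = 2, s[6] = 22, s[7] = 0.
Since (s[6], s[7]) = (s[0], s[1]) = (22, 0) (two consecutive terms determine the rest), the sequence is periodic with period 6.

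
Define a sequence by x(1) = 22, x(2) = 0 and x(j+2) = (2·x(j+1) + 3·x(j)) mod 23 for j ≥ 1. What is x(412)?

We have x(1) = 22; x(2) = 0; x(3) = 20; x(4) = 17; x(5) = 2; x(6) = 9; x(7) = 1; x(8) = 6; x(9) = 15; x(10) = 2; x(11) = 3; x(12) = 12; x(13) = 10; x(14) = 10; x(15) = 4; x(16) = 15; x(17) = 19; x(18) = 14; x(19) = 16; x(20) = 5; x(21) = 12; x(22) = 16; x(23) = 22; x(24) = 0.
The sequence repeats with period 22.
(412 - 1) mod 22 = 15, so x(412) = x(16) = 15.

15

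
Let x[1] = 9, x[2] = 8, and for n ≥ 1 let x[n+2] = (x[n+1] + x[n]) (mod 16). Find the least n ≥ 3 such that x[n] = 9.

4

Listing terms: x[1] = 9; x[2] = 8; x[3] = 1; x[4] = 9; x[5] = 10; x[6] = 3; x[7] = 13; x[8] = 0; x[9] = 13; x[10] = 13; x[11] = 10; x[12] = 7; x[13] = 1; x[14] = 8; x[15] = 9; x[16] = 1; x[17] = 10; x[18] = 11; x[19] = 5; x[20] = 0; x[21] = 5; x[22] = 5; x[23] = 10; x[24] = 15; x[25] = 9; x[26] = 8.
Since (x[25], x[26]) = (x[1], x[2]) = (9, 8) (two consecutive terms determine the rest), the sequence is periodic with period 24.
The value 9 first appears (with n ≥ 3) at x[4].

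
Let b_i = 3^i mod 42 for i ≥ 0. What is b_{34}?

39

We have b_0 = 1; b_1 = 3; b_2 = 9; b_3 = 27; b_4 = 39; b_5 = 33; b_6 = 15; b_7 = 3.
Since b_7 = b_1 = 3, the sequence is eventually periodic: after a pre-period of length 1 it cycles with period 6.
For i ≥ 1, b_i depends only on (i - 1) mod 6. (34 - 1) mod 6 = 3, so b_{34} = b_4 = 39.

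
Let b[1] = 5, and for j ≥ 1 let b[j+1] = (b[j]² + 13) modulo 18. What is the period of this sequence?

We have b[1] = 5, b[2] = 2, b[3] = 17, b[4] = 14, b[5] = 11, b[6] = 8, b[7] = 5.
Since b[7] = b[1] = 5, the sequence is periodic with period 6.

6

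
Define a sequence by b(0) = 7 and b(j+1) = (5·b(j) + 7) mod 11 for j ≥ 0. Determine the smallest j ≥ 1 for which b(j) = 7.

b(0) = 7,  b(1) = 9,  b(2) = 8,  b(3) = 3,  b(4) = 0,  b(5) = 7.
The sequence repeats with period 5.
The value 7 next appears (with j ≥ 1) at b(5).

5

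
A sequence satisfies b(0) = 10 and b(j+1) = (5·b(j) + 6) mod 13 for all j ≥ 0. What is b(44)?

10

Computing terms: b(0) = 10; b(1) = 4; b(2) = 0; b(3) = 6; b(4) = 10.
Since b(4) = b(0) = 10, the sequence is periodic with period 4.
So b(44) = b(0 + ((44-0) mod 4)) = b(0) = 10.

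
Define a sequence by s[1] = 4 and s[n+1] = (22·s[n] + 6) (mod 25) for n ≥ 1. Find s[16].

9

Listing terms: s[1] = 4, s[2] = 19, s[3] = 24, s[4] = 9, s[5] = 4.
The sequence repeats with period 4.
So s[16] = s[1 + ((16-1) mod 4)] = s[4] = 9.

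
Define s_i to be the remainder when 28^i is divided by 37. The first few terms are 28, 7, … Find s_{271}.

28

Computing terms: s_1 = 28,  s_2 = 7,  s_3 = 11,  s_4 = 12,  s_5 = 3,  s_6 = 10,  s_7 = 21,  s_8 = 33,  s_9 = 36,  s_{10} = 9,  s_{11} = 30,  s_{12} = 26,  s_{13} = 25,  s_{14} = 34,  s_{15} = 27,  s_{16} = 16,  s_{17} = 4,  s_{18} = 1,  s_{19} = 28.
The sequence repeats with period 18.
(271 - 1) mod 18 = 0, so s_{271} = s_1 = 28.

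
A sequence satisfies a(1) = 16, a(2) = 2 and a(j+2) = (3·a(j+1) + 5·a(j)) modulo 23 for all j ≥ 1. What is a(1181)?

Computing terms: a(1) = 16,  a(2) = 2,  a(3) = 17,  a(4) = 15,  a(5) = 15,  a(6) = 5,  a(7) = 21,  a(8) = 19,  a(9) = 1,  a(10) = 6,  a(11) = 0,  a(12) = 7,  a(13) = 21,  a(14) = 6,  a(15) = 8,  a(16) = 8,  a(17) = 18,  a(18) = 2,  a(19) = 4,  a(20) = 22,  a(21) = 17,  a(22) = 0,  a(23) = 16,  a(24) = 2.
The sequence repeats with period 22.
So a(1181) = a(1 + ((1181-1) mod 22)) = a(15) = 8.

8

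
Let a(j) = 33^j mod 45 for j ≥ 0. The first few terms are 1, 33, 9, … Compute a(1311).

27

We have a(0) = 1; a(1) = 33; a(2) = 9; a(3) = 27; a(4) = 36; a(5) = 18; a(6) = 9.
Since a(6) = a(2) = 9, the sequence is eventually periodic: after a pre-period of length 2 it cycles with period 4.
For j ≥ 2, a(j) depends only on (j - 2) mod 4. (1311 - 2) mod 4 = 1, so a(1311) = a(3) = 27.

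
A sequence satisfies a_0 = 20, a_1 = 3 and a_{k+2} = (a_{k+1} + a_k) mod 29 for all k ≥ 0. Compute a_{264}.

8

a_0 = 20, a_1 = 3, a_2 = 23, a_3 = 26, a_4 = 20, a_5 = 17, a_6 = 8, a_7 = 25, a_8 = 4, a_9 = 0, a_{10} = 4, a_{11} = 4, a_{12} = 8, a_{13} = 12, a_{14} = 20, a_{15} = 3.
The sequence repeats with period 14.
(264 - 0) mod 14 = 12, so a_{264} = a_{12} = 8.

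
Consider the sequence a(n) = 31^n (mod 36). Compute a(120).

1

Listing terms: a(0) = 1; a(1) = 31; a(2) = 25; a(3) = 19; a(4) = 13; a(5) = 7; a(6) = 1.
The sequence repeats with period 6.
(120 - 0) mod 6 = 0, so a(120) = a(0) = 1.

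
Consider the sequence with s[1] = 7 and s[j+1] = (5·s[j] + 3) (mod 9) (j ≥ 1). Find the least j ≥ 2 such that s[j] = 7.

7

Listing terms: s[1] = 7,  s[2] = 2,  s[3] = 4,  s[4] = 5,  s[5] = 1,  s[6] = 8,  s[7] = 7.
Since s[7] = s[1] = 7, the sequence is periodic with period 6.
The value 7 next appears (with j ≥ 2) at s[7].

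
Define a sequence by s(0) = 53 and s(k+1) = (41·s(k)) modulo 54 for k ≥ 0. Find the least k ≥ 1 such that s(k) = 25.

17

We have s(0) = 53, s(1) = 13, s(2) = 47, s(3) = 37, s(4) = 5, s(5) = 43, s(6) = 35, s(7) = 31, s(8) = 29, s(9) = 1, s(10) = 41, s(11) = 7, s(12) = 17, s(13) = 49, s(14) = 11, s(15) = 19, s(16) = 23, s(17) = 25, s(18) = 53.
The sequence repeats with period 18.
The value 25 first appears (with k ≥ 1) at s(17).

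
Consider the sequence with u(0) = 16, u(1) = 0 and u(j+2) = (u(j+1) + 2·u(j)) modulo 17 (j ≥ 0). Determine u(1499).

15

Computing terms: u(0) = 16; u(1) = 0; u(2) = 15; u(3) = 15; u(4) = 11; u(5) = 7; u(6) = 12; u(7) = 9; u(8) = 16; u(9) = 0.
Since (u(8), u(9)) = (u(0), u(1)) = (16, 0) (two consecutive terms determine the rest), the sequence is periodic with period 8.
So u(1499) = u(0 + ((1499-0) mod 8)) = u(3) = 15.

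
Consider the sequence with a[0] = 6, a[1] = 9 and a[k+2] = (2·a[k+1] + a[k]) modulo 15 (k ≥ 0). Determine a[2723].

Listing terms: a[0] = 6,  a[1] = 9,  a[2] = 9,  a[3] = 12,  a[4] = 3,  a[5] = 3,  a[6] = 9,  a[7] = 6,  a[8] = 6,  a[9] = 3,  a[10] = 12,  a[11] = 12,  a[12] = 6,  a[13] = 9.
The sequence repeats with period 12.
(2723 - 0) mod 12 = 11, so a[2723] = a[11] = 12.

12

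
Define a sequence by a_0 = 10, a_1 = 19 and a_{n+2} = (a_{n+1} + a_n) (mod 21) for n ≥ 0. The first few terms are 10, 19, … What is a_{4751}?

We have a_0 = 10; a_1 = 19; a_2 = 8; a_3 = 6; a_4 = 14; a_5 = 20; a_6 = 13; a_7 = 12; a_8 = 4; a_9 = 16; a_{10} = 20; a_{11} = 15; a_{12} = 14; a_{13} = 8; a_{14} = 1; a_{15} = 9; a_{16} = 10; a_{17} = 19.
The sequence repeats with period 16.
(4751 - 0) mod 16 = 15, so a_{4751} = a_{15} = 9.

9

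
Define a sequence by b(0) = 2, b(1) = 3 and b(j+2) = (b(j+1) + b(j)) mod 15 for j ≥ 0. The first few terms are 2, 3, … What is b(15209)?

9

Listing terms: b(0) = 2; b(1) = 3; b(2) = 5; b(3) = 8; b(4) = 13; b(5) = 6; b(6) = 4; b(7) = 10; b(8) = 14; b(9) = 9; b(10) = 8; b(11) = 2; b(12) = 10; b(13) = 12; b(14) = 7; b(15) = 4; b(16) = 11; b(17) = 0; b(18) = 11; b(19) = 11; b(20) = 7; b(21) = 3; b(22) = 10; b(23) = 13; b(24) = 8; b(25) = 6; b(26) = 14; b(27) = 5; b(28) = 4; b(29) = 9; b(30) = 13; b(31) = 7; b(32) = 5; b(33) = 12; b(34) = 2; b(35) = 14; b(36) = 1; b(37) = 0; b(38) = 1; b(39) = 1; b(40) = 2; b(41) = 3.
Since (b(40), b(41)) = (b(0), b(1)) = (2, 3) (two consecutive terms determine the rest), the sequence is periodic with period 40.
(15209 - 0) mod 40 = 9, so b(15209) = b(9) = 9.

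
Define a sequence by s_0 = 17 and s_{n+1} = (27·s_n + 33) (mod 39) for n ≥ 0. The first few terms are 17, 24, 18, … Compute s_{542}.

15

Listing terms: s_0 = 17; s_1 = 24; s_2 = 18; s_3 = 12; s_4 = 6; s_5 = 0; s_6 = 33; s_7 = 27; s_8 = 21; s_9 = 15; s_{10} = 9; s_{11} = 3; s_{12} = 36; s_{13} = 30; s_{14} = 24.
Since s_{14} = s_1 = 24, the sequence is eventually periodic: after a pre-period of length 1 it cycles with period 13.
For n ≥ 1, s_n depends only on (n - 1) mod 13. (542 - 1) mod 13 = 8, so s_{542} = s_9 = 15.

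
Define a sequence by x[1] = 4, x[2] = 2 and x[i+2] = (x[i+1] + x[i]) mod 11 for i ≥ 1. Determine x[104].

8

x[1] = 4, x[2] = 2, x[3] = 6, x[4] = 8, x[5] = 3, x[6] = 0, x[7] = 3, x[8] = 3, x[9] = 6, x[10] = 9, x[11] = 4, x[12] = 2.
Since (x[11], x[12]) = (x[1], x[2]) = (4, 2) (two consecutive terms determine the rest), the sequence is periodic with period 10.
So x[104] = x[1 + ((104-1) mod 10)] = x[4] = 8.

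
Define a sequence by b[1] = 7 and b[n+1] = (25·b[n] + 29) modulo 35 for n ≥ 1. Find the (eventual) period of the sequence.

We have b[1] = 7; b[2] = 29; b[3] = 19; b[4] = 14; b[5] = 29.
Since b[5] = b[2] = 29, the sequence is eventually periodic: after a pre-period of length 1 it cycles with period 3.

3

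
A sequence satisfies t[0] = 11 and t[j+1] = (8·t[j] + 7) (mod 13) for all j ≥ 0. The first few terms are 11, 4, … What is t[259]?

7

Computing terms: t[0] = 11; t[1] = 4; t[2] = 0; t[3] = 7; t[4] = 11.
The sequence repeats with period 4.
So t[259] = t[0 + ((259-0) mod 4)] = t[3] = 7.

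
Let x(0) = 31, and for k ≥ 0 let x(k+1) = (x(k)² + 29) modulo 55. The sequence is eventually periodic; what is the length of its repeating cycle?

6

Computing terms: x(0) = 31, x(1) = 0, x(2) = 29, x(3) = 45, x(4) = 19, x(5) = 5, x(6) = 54, x(7) = 30, x(8) = 49, x(9) = 10, x(10) = 19.
Since x(10) = x(4) = 19, the sequence is eventually periodic: after a pre-period of length 4 it cycles with period 6.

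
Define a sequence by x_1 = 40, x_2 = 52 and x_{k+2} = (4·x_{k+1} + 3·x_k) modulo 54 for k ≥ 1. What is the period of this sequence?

We have x_1 = 40; x_2 = 52; x_3 = 4; x_4 = 10; x_5 = 52; x_6 = 22; x_7 = 28; x_8 = 16; x_9 = 40; x_{10} = 46; x_{11} = 34; x_{12} = 4; x_{13} = 10.
Since (x_{12}, x_{13}) = (x_3, x_4) = (4, 10) (two consecutive terms determine the rest), the sequence is eventually periodic: after a pre-period of length 2 it cycles with period 9.

9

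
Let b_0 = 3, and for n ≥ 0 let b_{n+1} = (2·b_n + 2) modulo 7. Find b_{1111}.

1

We have b_0 = 3, b_1 = 1, b_2 = 4, b_3 = 3.
The sequence repeats with period 3.
So b_{1111} = b_{0 + ((1111-0) mod 3)} = b_1 = 1.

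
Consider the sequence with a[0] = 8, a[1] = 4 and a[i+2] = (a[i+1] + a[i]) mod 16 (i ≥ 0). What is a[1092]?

8

a[0] = 8; a[1] = 4; a[2] = 12; a[3] = 0; a[4] = 12; a[5] = 12; a[6] = 8; a[7] = 4.
Since (a[6], a[7]) = (a[0], a[1]) = (8, 4) (two consecutive terms determine the rest), the sequence is periodic with period 6.
So a[1092] = a[0 + ((1092-0) mod 6)] = a[0] = 8.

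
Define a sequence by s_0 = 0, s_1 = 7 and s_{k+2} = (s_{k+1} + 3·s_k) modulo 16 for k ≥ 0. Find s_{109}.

7

We have s_0 = 0,  s_1 = 7,  s_2 = 7,  s_3 = 12,  s_4 = 1,  s_5 = 5,  s_6 = 8,  s_7 = 7,  s_8 = 15,  s_9 = 4,  s_{10} = 1,  s_{11} = 13,  s_{12} = 0,  s_{13} = 7.
Since (s_{12}, s_{13}) = (s_0, s_1) = (0, 7) (two consecutive terms determine the rest), the sequence is periodic with period 12.
So s_{109} = s_{0 + ((109-0) mod 12)} = s_1 = 7.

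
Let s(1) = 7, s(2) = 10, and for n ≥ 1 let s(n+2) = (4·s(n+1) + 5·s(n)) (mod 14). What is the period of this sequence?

6

s(1) = 7; s(2) = 10; s(3) = 5; s(4) = 0; s(5) = 11; s(6) = 2; s(7) = 7; s(8) = 10.
Since (s(7), s(8)) = (s(1), s(2)) = (7, 10) (two consecutive terms determine the rest), the sequence is periodic with period 6.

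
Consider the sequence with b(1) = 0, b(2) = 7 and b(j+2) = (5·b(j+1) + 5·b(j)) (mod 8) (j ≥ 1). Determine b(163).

0

Computing terms: b(1) = 0, b(2) = 7, b(3) = 3, b(4) = 2, b(5) = 1, b(6) = 7, b(7) = 0, b(8) = 3, b(9) = 7, b(10) = 2, b(11) = 5, b(12) = 3, b(13) = 0, b(14) = 7.
The sequence repeats with period 12.
So b(163) = b(1 + ((163-1) mod 12)) = b(7) = 0.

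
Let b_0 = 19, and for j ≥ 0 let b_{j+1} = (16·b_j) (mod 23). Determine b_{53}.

14

Computing terms: b_0 = 19, b_1 = 5, b_2 = 11, b_3 = 15, b_4 = 10, b_5 = 22, b_6 = 7, b_7 = 20, b_8 = 21, b_9 = 14, b_{10} = 17, b_{11} = 19.
Since b_{11} = b_0 = 19, the sequence is periodic with period 11.
(53 - 0) mod 11 = 9, so b_{53} = b_9 = 14.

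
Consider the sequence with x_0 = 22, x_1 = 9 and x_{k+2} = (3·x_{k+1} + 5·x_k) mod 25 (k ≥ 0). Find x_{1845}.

14

Listing terms: x_0 = 22; x_1 = 9; x_2 = 12; x_3 = 6; x_4 = 3; x_5 = 14; x_6 = 7; x_7 = 16; x_8 = 8; x_9 = 4; x_{10} = 2; x_{11} = 1; x_{12} = 13; x_{13} = 19; x_{14} = 22; x_{15} = 11; x_{16} = 18; x_{17} = 9; x_{18} = 17; x_{19} = 21; x_{20} = 23; x_{21} = 24; x_{22} = 12; x_{23} = 6.
Since (x_{22}, x_{23}) = (x_2, x_3) = (12, 6) (two consecutive terms determine the rest), the sequence is eventually periodic: after a pre-period of length 2 it cycles with period 20.
For k ≥ 2, x_k depends only on (k - 2) mod 20. (1845 - 2) mod 20 = 3, so x_{1845} = x_5 = 14.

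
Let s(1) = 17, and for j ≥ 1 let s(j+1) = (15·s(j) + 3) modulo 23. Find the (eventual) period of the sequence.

Computing terms: s(1) = 17; s(2) = 5; s(3) = 9; s(4) = 0; s(5) = 3; s(6) = 2; s(7) = 10; s(8) = 15; s(9) = 21; s(10) = 19; s(11) = 12; s(12) = 22; s(13) = 11; s(14) = 7; s(15) = 16; s(16) = 13; s(17) = 14; s(18) = 6; s(19) = 1; s(20) = 18; s(21) = 20; s(22) = 4; s(23) = 17.
Since s(23) = s(1) = 17, the sequence is periodic with period 22.

22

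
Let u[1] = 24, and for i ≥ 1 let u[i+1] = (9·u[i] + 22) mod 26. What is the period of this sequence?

3

u[1] = 24,  u[2] = 4,  u[3] = 6,  u[4] = 24.
The sequence repeats with period 3.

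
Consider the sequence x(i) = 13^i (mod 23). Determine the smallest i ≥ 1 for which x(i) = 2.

Computing terms: x(0) = 1; x(1) = 13; x(2) = 8; x(3) = 12; x(4) = 18; x(5) = 4; x(6) = 6; x(7) = 9; x(8) = 2; x(9) = 3; x(10) = 16; x(11) = 1.
The sequence repeats with period 11.
The value 2 first appears (with i ≥ 1) at x(8).

8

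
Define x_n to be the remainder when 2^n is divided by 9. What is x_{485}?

5

Listing terms: x_0 = 1,  x_1 = 2,  x_2 = 4,  x_3 = 8,  x_4 = 7,  x_5 = 5,  x_6 = 1.
Since x_6 = x_0 = 1, the sequence is periodic with period 6.
So x_{485} = x_{0 + ((485-0) mod 6)} = x_5 = 5.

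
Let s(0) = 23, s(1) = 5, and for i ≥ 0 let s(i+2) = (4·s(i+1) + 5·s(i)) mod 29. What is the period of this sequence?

s(0) = 23, s(1) = 5, s(2) = 19, s(3) = 14, s(4) = 6, s(5) = 7, s(6) = 0, s(7) = 6, s(8) = 24, s(9) = 10, s(10) = 15, s(11) = 23, s(12) = 22, s(13) = 0, s(14) = 23, s(15) = 5.
The sequence repeats with period 14.

14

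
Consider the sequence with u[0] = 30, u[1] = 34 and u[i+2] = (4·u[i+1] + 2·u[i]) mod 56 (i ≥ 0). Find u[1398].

Computing terms: u[0] = 30, u[1] = 34, u[2] = 28, u[3] = 12, u[4] = 48, u[5] = 48, u[6] = 8, u[7] = 16, u[8] = 24, u[9] = 16, u[10] = 0, u[11] = 32, u[12] = 16, u[13] = 16, u[14] = 40, u[15] = 24, u[16] = 8, u[17] = 24, u[18] = 0, u[19] = 48, u[20] = 24, u[21] = 24, u[22] = 32, u[23] = 8, u[24] = 40, u[25] = 8, u[26] = 0, u[27] = 16, u[28] = 8, u[29] = 8, u[30] = 48, u[31] = 40, u[32] = 32, u[33] = 40, u[34] = 0, u[35] = 24, u[36] = 40, u[37] = 40, u[38] = 16, u[39] = 32, u[40] = 48, u[41] = 32, u[42] = 0, u[43] = 8, u[44] = 32, u[45] = 32, u[46] = 24, u[47] = 48, u[48] = 16, u[49] = 48, u[50] = 0, u[51] = 40, u[52] = 48, u[53] = 48.
Since (u[52], u[53]) = (u[4], u[5]) = (48, 48) (two consecutive terms determine the rest), the sequence is eventually periodic: after a pre-period of length 4 it cycles with period 48.
For i ≥ 4, u[i] depends only on (i - 4) mod 48. (1398 - 4) mod 48 = 2, so u[1398] = u[6] = 8.

8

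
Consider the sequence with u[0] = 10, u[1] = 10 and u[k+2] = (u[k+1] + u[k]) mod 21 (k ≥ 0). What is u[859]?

Computing terms: u[0] = 10, u[1] = 10, u[2] = 20, u[3] = 9, u[4] = 8, u[5] = 17, u[6] = 4, u[7] = 0, u[8] = 4, u[9] = 4, u[10] = 8, u[11] = 12, u[12] = 20, u[13] = 11, u[14] = 10, u[15] = 0, u[16] = 10, u[17] = 10.
The sequence repeats with period 16.
(859 - 0) mod 16 = 11, so u[859] = u[11] = 12.

12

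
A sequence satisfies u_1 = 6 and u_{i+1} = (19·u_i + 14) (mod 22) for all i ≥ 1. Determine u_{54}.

2

u_1 = 6; u_2 = 18; u_3 = 4; u_4 = 2; u_5 = 8; u_6 = 12; u_7 = 0; u_8 = 14; u_9 = 16; u_{10} = 10; u_{11} = 6.
The sequence repeats with period 10.
(54 - 1) mod 10 = 3, so u_{54} = u_4 = 2.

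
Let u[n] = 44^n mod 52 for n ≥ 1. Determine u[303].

8

Computing terms: u[1] = 44, u[2] = 12, u[3] = 8, u[4] = 40, u[5] = 44.
The sequence repeats with period 4.
(303 - 1) mod 4 = 2, so u[303] = u[3] = 8.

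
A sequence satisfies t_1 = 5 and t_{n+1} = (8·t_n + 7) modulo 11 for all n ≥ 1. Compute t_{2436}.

4

Computing terms: t_1 = 5,  t_2 = 3,  t_3 = 9,  t_4 = 2,  t_5 = 1,  t_6 = 4,  t_7 = 6,  t_8 = 0,  t_9 = 7,  t_{10} = 8,  t_{11} = 5.
Since t_{11} = t_1 = 5, the sequence is periodic with period 10.
So t_{2436} = t_{1 + ((2436-1) mod 10)} = t_6 = 4.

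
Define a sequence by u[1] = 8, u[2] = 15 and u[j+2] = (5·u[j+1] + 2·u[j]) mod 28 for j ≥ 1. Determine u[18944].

u[1] = 8,  u[2] = 15,  u[3] = 7,  u[4] = 9,  u[5] = 3,  u[6] = 5,  u[7] = 3,  u[8] = 25,  u[9] = 19,  u[10] = 5,  u[11] = 7,  u[12] = 17,  u[13] = 15,  u[14] = 25,  u[15] = 15,  u[16] = 13,  u[17] = 11,  u[18] = 25,  u[19] = 7,  u[20] = 1,  u[21] = 19,  u[22] = 13,  u[23] = 19,  u[24] = 9,  u[25] = 27,  u[26] = 13,  u[27] = 7,  u[28] = 5,  u[29] = 11,  u[30] = 9,  u[31] = 11,  u[32] = 17,  u[33] = 23,  u[34] = 9,  u[35] = 7,  u[36] = 25,  u[37] = 27,  u[38] = 17,  u[39] = 27,  u[40] = 1,  u[41] = 3,  u[42] = 17,  u[43] = 7,  u[44] = 13,  u[45] = 23,  u[46] = 1,  u[47] = 23,  u[48] = 5,  u[49] = 15,  u[50] = 1,  u[51] = 7,  u[52] = 9.
Since (u[51], u[52]) = (u[3], u[4]) = (7, 9) (two consecutive terms determine the rest), the sequence is eventually periodic: after a pre-period of length 2 it cycles with period 48.
For j ≥ 3, u[j] depends only on (j - 3) mod 48. (18944 - 3) mod 48 = 29, so u[18944] = u[32] = 17.

17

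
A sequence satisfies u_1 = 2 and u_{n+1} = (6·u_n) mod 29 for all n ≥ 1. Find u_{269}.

14

Listing terms: u_1 = 2,  u_2 = 12,  u_3 = 14,  u_4 = 26,  u_5 = 11,  u_6 = 8,  u_7 = 19,  u_8 = 27,  u_9 = 17,  u_{10} = 15,  u_{11} = 3,  u_{12} = 18,  u_{13} = 21,  u_{14} = 10,  u_{15} = 2.
The sequence repeats with period 14.
So u_{269} = u_{1 + ((269-1) mod 14)} = u_3 = 14.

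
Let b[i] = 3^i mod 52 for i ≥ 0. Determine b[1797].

27

Computing terms: b[0] = 1,  b[1] = 3,  b[2] = 9,  b[3] = 27,  b[4] = 29,  b[5] = 35,  b[6] = 1.
Since b[6] = b[0] = 1, the sequence is periodic with period 6.
(1797 - 0) mod 6 = 3, so b[1797] = b[3] = 27.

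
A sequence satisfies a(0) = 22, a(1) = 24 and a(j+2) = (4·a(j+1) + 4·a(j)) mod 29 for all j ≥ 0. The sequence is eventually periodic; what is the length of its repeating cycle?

35

We have a(0) = 22, a(1) = 24, a(2) = 10, a(3) = 20, a(4) = 4, a(5) = 9, a(6) = 23, a(7) = 12, a(8) = 24, a(9) = 28, a(10) = 5, a(11) = 16, a(12) = 26, a(13) = 23, a(14) = 22, a(15) = 6, a(16) = 25, a(17) = 8, a(18) = 16, a(19) = 9, a(20) = 13, a(21) = 1, a(22) = 27, a(23) = 25, a(24) = 5, a(25) = 4, a(26) = 7, a(27) = 15, a(28) = 1, a(29) = 6, a(30) = 28, a(31) = 20, a(32) = 18, a(33) = 7, a(34) = 13, a(35) = 22, a(36) = 24.
Since (a(35), a(36)) = (a(0), a(1)) = (22, 24) (two consecutive terms determine the rest), the sequence is periodic with period 35.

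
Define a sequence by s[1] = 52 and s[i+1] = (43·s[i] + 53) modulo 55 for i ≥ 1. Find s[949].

Listing terms: s[1] = 52,  s[2] = 34,  s[3] = 30,  s[4] = 23,  s[5] = 52.
The sequence repeats with period 4.
So s[949] = s[1 + ((949-1) mod 4)] = s[1] = 52.

52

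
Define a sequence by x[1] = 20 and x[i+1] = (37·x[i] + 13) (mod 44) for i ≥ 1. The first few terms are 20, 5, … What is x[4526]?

9

We have x[1] = 20,  x[2] = 5,  x[3] = 22,  x[4] = 35,  x[5] = 32,  x[6] = 9,  x[7] = 38,  x[8] = 11,  x[9] = 24,  x[10] = 21,  x[11] = 42,  x[12] = 27,  x[13] = 0,  x[14] = 13,  x[15] = 10,  x[16] = 31,  x[17] = 16,  x[18] = 33,  x[19] = 2,  x[20] = 43,  x[21] = 20.
Since x[21] = x[1] = 20, the sequence is periodic with period 20.
So x[4526] = x[1 + ((4526-1) mod 20)] = x[6] = 9.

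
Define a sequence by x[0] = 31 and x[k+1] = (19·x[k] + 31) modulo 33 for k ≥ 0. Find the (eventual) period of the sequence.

We have x[0] = 31, x[1] = 26, x[2] = 30, x[3] = 7, x[4] = 32, x[5] = 12, x[6] = 28, x[7] = 2, x[8] = 3, x[9] = 22, x[10] = 20, x[11] = 15, x[12] = 19, x[13] = 29, x[14] = 21, x[15] = 1, x[16] = 17, x[17] = 24, x[18] = 25, x[19] = 11, x[20] = 9, x[21] = 4, x[22] = 8, x[23] = 18, x[24] = 10, x[25] = 23, x[26] = 6, x[27] = 13, x[28] = 14, x[29] = 0, x[30] = 31.
Since x[30] = x[0] = 31, the sequence is periodic with period 30.

30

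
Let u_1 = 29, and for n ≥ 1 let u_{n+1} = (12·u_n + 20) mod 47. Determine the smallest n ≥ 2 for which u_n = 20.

13

Listing terms: u_1 = 29,  u_2 = 39,  u_3 = 18,  u_4 = 1,  u_5 = 32,  u_6 = 28,  u_7 = 27,  u_8 = 15,  u_9 = 12,  u_{10} = 23,  u_{11} = 14,  u_{12} = 0,  u_{13} = 20,  u_{14} = 25,  u_{15} = 38,  u_{16} = 6,  u_{17} = 45,  u_{18} = 43,  u_{19} = 19,  u_{20} = 13,  u_{21} = 35,  u_{22} = 17,  u_{23} = 36,  u_{24} = 29.
The sequence repeats with period 23.
The value 20 first appears (with n ≥ 2) at u_{13}.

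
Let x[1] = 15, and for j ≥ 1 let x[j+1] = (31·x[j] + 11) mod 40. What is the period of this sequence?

We have x[1] = 15,  x[2] = 36,  x[3] = 7,  x[4] = 28,  x[5] = 39,  x[6] = 20,  x[7] = 31,  x[8] = 12,  x[9] = 23,  x[10] = 4,  x[11] = 15.
Since x[11] = x[1] = 15, the sequence is periodic with period 10.

10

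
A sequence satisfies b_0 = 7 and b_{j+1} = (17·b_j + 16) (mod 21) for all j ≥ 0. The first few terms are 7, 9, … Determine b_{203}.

Computing terms: b_0 = 7, b_1 = 9, b_2 = 1, b_3 = 12, b_4 = 10, b_5 = 18, b_6 = 7.
Since b_6 = b_0 = 7, the sequence is periodic with period 6.
So b_{203} = b_{0 + ((203-0) mod 6)} = b_5 = 18.

18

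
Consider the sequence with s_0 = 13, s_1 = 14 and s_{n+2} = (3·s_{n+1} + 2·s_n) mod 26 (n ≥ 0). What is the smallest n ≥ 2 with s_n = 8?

7

s_0 = 13, s_1 = 14, s_2 = 16, s_3 = 24, s_4 = 0, s_5 = 22, s_6 = 14, s_7 = 8, s_8 = 0, s_9 = 16, s_{10} = 22, s_{11} = 20, s_{12} = 0, s_{13} = 14, s_{14} = 16.
Since (s_{13}, s_{14}) = (s_1, s_2) = (14, 16) (two consecutive terms determine the rest), the sequence is eventually periodic: after a pre-period of length 1 it cycles with period 12.
The value 8 first appears (with n ≥ 2) at s_7.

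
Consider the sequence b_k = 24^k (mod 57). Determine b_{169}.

54

Listing terms: b_0 = 1,  b_1 = 24,  b_2 = 6,  b_3 = 30,  b_4 = 36,  b_5 = 9,  b_6 = 45,  b_7 = 54,  b_8 = 42,  b_9 = 39,  b_{10} = 24.
Since b_{10} = b_1 = 24, the sequence is eventually periodic: after a pre-period of length 1 it cycles with period 9.
For k ≥ 1, b_k depends only on (k - 1) mod 9. (169 - 1) mod 9 = 6, so b_{169} = b_7 = 54.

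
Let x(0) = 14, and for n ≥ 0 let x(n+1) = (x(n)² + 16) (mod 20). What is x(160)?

Listing terms: x(0) = 14,  x(1) = 12,  x(2) = 0,  x(3) = 16,  x(4) = 12.
Since x(4) = x(1) = 12, the sequence is eventually periodic: after a pre-period of length 1 it cycles with period 3.
For n ≥ 1, x(n) depends only on (n - 1) mod 3. (160 - 1) mod 3 = 0, so x(160) = x(1) = 12.

12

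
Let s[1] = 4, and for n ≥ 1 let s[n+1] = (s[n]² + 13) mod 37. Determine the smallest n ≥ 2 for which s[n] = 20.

12

We have s[1] = 4; s[2] = 29; s[3] = 3; s[4] = 22; s[5] = 16; s[6] = 10; s[7] = 2; s[8] = 17; s[9] = 6; s[10] = 12; s[11] = 9; s[12] = 20; s[13] = 6.
Since s[13] = s[9] = 6, the sequence is eventually periodic: after a pre-period of length 8 it cycles with period 4.
The value 20 first appears (with n ≥ 2) at s[12].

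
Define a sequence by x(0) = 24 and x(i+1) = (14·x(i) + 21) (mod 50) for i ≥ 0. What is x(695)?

Computing terms: x(0) = 24, x(1) = 7, x(2) = 19, x(3) = 37, x(4) = 39, x(5) = 17, x(6) = 9, x(7) = 47, x(8) = 29, x(9) = 27, x(10) = 49, x(11) = 7.
Since x(11) = x(1) = 7, the sequence is eventually periodic: after a pre-period of length 1 it cycles with period 10.
For i ≥ 1, x(i) depends only on (i - 1) mod 10. (695 - 1) mod 10 = 4, so x(695) = x(5) = 17.

17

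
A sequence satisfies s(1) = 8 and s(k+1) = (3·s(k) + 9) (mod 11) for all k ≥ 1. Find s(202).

We have s(1) = 8, s(2) = 0, s(3) = 9, s(4) = 3, s(5) = 7, s(6) = 8.
The sequence repeats with period 5.
(202 - 1) mod 5 = 1, so s(202) = s(2) = 0.

0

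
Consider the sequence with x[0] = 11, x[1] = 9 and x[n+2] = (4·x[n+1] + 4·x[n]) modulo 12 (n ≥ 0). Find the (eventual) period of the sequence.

Computing terms: x[0] = 11; x[1] = 9; x[2] = 8; x[3] = 8; x[4] = 4; x[5] = 0; x[6] = 4; x[7] = 4; x[8] = 8; x[9] = 0; x[10] = 8; x[11] = 8.
Since (x[10], x[11]) = (x[2], x[3]) = (8, 8) (two consecutive terms determine the rest), the sequence is eventually periodic: after a pre-period of length 2 it cycles with period 8.

8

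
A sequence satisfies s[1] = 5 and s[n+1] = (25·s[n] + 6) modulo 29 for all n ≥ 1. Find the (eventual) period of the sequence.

7

We have s[1] = 5; s[2] = 15; s[3] = 4; s[4] = 19; s[5] = 17; s[6] = 25; s[7] = 22; s[8] = 5.
Since s[8] = s[1] = 5, the sequence is periodic with period 7.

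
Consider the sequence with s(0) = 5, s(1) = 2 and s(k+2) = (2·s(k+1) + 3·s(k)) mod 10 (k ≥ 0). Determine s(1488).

5

Listing terms: s(0) = 5, s(1) = 2, s(2) = 9, s(3) = 4, s(4) = 5, s(5) = 2.
Since (s(4), s(5)) = (s(0), s(1)) = (5, 2) (two consecutive terms determine the rest), the sequence is periodic with period 4.
So s(1488) = s(0 + ((1488-0) mod 4)) = s(0) = 5.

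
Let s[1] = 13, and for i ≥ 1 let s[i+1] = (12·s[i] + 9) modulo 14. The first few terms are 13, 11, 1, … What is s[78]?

We have s[1] = 13, s[2] = 11, s[3] = 1, s[4] = 7, s[5] = 9, s[6] = 5, s[7] = 13.
Since s[7] = s[1] = 13, the sequence is periodic with period 6.
(78 - 1) mod 6 = 5, so s[78] = s[6] = 5.

5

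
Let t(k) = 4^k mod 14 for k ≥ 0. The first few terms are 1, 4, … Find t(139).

4

Listing terms: t(0) = 1; t(1) = 4; t(2) = 2; t(3) = 8; t(4) = 4.
Since t(4) = t(1) = 4, the sequence is eventually periodic: after a pre-period of length 1 it cycles with period 3.
For k ≥ 1, t(k) depends only on (k - 1) mod 3. (139 - 1) mod 3 = 0, so t(139) = t(1) = 4.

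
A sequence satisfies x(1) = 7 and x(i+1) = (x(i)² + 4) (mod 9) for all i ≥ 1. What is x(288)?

Computing terms: x(1) = 7; x(2) = 8; x(3) = 5; x(4) = 2; x(5) = 8.
Since x(5) = x(2) = 8, the sequence is eventually periodic: after a pre-period of length 1 it cycles with period 3.
For i ≥ 2, x(i) depends only on (i - 2) mod 3. (288 - 2) mod 3 = 1, so x(288) = x(3) = 5.

5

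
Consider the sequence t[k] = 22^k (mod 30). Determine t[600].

t[1] = 22,  t[2] = 4,  t[3] = 28,  t[4] = 16,  t[5] = 22.
The sequence repeats with period 4.
(600 - 1) mod 4 = 3, so t[600] = t[4] = 16.

16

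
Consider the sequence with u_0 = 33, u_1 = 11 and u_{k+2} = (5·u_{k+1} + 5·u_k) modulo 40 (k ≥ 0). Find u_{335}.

30

Listing terms: u_0 = 33, u_1 = 11, u_2 = 20, u_3 = 35, u_4 = 35, u_5 = 30, u_6 = 5, u_7 = 15, u_8 = 20, u_9 = 15, u_{10} = 15, u_{11} = 30, u_{12} = 25, u_{13} = 35, u_{14} = 20, u_{15} = 35.
Since (u_{14}, u_{15}) = (u_2, u_3) = (20, 35) (two consecutive terms determine the rest), the sequence is eventually periodic: after a pre-period of length 2 it cycles with period 12.
For k ≥ 2, u_k depends only on (k - 2) mod 12. (335 - 2) mod 12 = 9, so u_{335} = u_{11} = 30.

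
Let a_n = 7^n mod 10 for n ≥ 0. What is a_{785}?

Computing terms: a_0 = 1; a_1 = 7; a_2 = 9; a_3 = 3; a_4 = 1.
The sequence repeats with period 4.
So a_{785} = a_{0 + ((785-0) mod 4)} = a_1 = 7.

7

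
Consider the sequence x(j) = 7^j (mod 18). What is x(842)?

Computing terms: x(1) = 7; x(2) = 13; x(3) = 1; x(4) = 7.
The sequence repeats with period 3.
(842 - 1) mod 3 = 1, so x(842) = x(2) = 13.

13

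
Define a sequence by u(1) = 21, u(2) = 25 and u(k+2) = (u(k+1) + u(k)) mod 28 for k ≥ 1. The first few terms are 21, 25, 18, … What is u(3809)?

21

u(1) = 21,  u(2) = 25,  u(3) = 18,  u(4) = 15,  u(5) = 5,  u(6) = 20,  u(7) = 25,  u(8) = 17,  u(9) = 14,  u(10) = 3,  u(11) = 17,  u(12) = 20,  u(13) = 9,  u(14) = 1,  u(15) = 10,  u(16) = 11,  u(17) = 21,  u(18) = 4,  u(19) = 25,  u(20) = 1,  u(21) = 26,  u(22) = 27,  u(23) = 25,  u(24) = 24,  u(25) = 21,  u(26) = 17,  u(27) = 10,  u(28) = 27,  u(29) = 9,  u(30) = 8,  u(31) = 17,  u(32) = 25,  u(33) = 14,  u(34) = 11,  u(35) = 25,  u(36) = 8,  u(37) = 5,  u(38) = 13,  u(39) = 18,  u(40) = 3,  u(41) = 21,  u(42) = 24,  u(43) = 17,  u(44) = 13,  u(45) = 2,  u(46) = 15,  u(47) = 17,  u(48) = 4,  u(49) = 21,  u(50) = 25.
The sequence repeats with period 48.
(3809 - 1) mod 48 = 16, so u(3809) = u(17) = 21.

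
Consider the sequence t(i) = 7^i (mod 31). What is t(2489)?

9

Computing terms: t(0) = 1, t(1) = 7, t(2) = 18, t(3) = 2, t(4) = 14, t(5) = 5, t(6) = 4, t(7) = 28, t(8) = 10, t(9) = 8, t(10) = 25, t(11) = 20, t(12) = 16, t(13) = 19, t(14) = 9, t(15) = 1.
Since t(15) = t(0) = 1, the sequence is periodic with period 15.
(2489 - 0) mod 15 = 14, so t(2489) = t(14) = 9.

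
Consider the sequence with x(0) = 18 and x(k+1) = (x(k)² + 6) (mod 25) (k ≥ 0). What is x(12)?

17

Computing terms: x(0) = 18; x(1) = 5; x(2) = 6; x(3) = 17; x(4) = 20; x(5) = 6.
Since x(5) = x(2) = 6, the sequence is eventually periodic: after a pre-period of length 2 it cycles with period 3.
For k ≥ 2, x(k) depends only on (k - 2) mod 3. (12 - 2) mod 3 = 1, so x(12) = x(3) = 17.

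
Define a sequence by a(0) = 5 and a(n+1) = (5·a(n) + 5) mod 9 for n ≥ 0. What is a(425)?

We have a(0) = 5,  a(1) = 3,  a(2) = 2,  a(3) = 6,  a(4) = 8,  a(5) = 0,  a(6) = 5.
The sequence repeats with period 6.
So a(425) = a(0 + ((425-0) mod 6)) = a(5) = 0.

0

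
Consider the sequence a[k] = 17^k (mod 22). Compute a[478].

Computing terms: a[0] = 1, a[1] = 17, a[2] = 3, a[3] = 7, a[4] = 9, a[5] = 21, a[6] = 5, a[7] = 19, a[8] = 15, a[9] = 13, a[10] = 1.
The sequence repeats with period 10.
(478 - 0) mod 10 = 8, so a[478] = a[8] = 15.

15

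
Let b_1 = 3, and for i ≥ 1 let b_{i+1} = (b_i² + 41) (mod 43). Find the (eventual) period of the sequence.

5

We have b_1 = 3; b_2 = 7; b_3 = 4; b_4 = 14; b_5 = 22; b_6 = 9; b_7 = 36; b_8 = 4.
Since b_8 = b_3 = 4, the sequence is eventually periodic: after a pre-period of length 2 it cycles with period 5.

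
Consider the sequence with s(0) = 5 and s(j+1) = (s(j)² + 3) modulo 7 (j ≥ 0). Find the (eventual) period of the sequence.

3

s(0) = 5,  s(1) = 0,  s(2) = 3,  s(3) = 5.
Since s(3) = s(0) = 5, the sequence is periodic with period 3.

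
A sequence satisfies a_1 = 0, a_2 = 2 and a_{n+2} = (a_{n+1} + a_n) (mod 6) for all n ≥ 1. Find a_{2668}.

Computing terms: a_1 = 0,  a_2 = 2,  a_3 = 2,  a_4 = 4,  a_5 = 0,  a_6 = 4,  a_7 = 4,  a_8 = 2,  a_9 = 0,  a_{10} = 2.
Since (a_9, a_{10}) = (a_1, a_2) = (0, 2) (two consecutive terms determine the rest), the sequence is periodic with period 8.
So a_{2668} = a_{1 + ((2668-1) mod 8)} = a_4 = 4.

4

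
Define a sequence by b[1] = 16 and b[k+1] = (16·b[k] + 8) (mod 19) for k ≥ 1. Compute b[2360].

17

b[1] = 16,  b[2] = 17,  b[3] = 14,  b[4] = 4,  b[5] = 15,  b[6] = 1,  b[7] = 5,  b[8] = 12,  b[9] = 10,  b[10] = 16.
Since b[10] = b[1] = 16, the sequence is periodic with period 9.
So b[2360] = b[1 + ((2360-1) mod 9)] = b[2] = 17.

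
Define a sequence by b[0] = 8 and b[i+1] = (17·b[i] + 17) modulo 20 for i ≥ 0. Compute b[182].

18

We have b[0] = 8; b[1] = 13; b[2] = 18; b[3] = 3; b[4] = 8.
Since b[4] = b[0] = 8, the sequence is periodic with period 4.
So b[182] = b[0 + ((182-0) mod 4)] = b[2] = 18.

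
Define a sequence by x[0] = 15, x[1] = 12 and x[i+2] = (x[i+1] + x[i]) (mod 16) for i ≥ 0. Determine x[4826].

11

We have x[0] = 15, x[1] = 12, x[2] = 11, x[3] = 7, x[4] = 2, x[5] = 9, x[6] = 11, x[7] = 4, x[8] = 15, x[9] = 3, x[10] = 2, x[11] = 5, x[12] = 7, x[13] = 12, x[14] = 3, x[15] = 15, x[16] = 2, x[17] = 1, x[18] = 3, x[19] = 4, x[20] = 7, x[21] = 11, x[22] = 2, x[23] = 13, x[24] = 15, x[25] = 12.
Since (x[24], x[25]) = (x[0], x[1]) = (15, 12) (two consecutive terms determine the rest), the sequence is periodic with period 24.
So x[4826] = x[0 + ((4826-0) mod 24)] = x[2] = 11.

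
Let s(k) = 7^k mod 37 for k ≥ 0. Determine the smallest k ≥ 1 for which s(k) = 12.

2

We have s(0) = 1; s(1) = 7; s(2) = 12; s(3) = 10; s(4) = 33; s(5) = 9; s(6) = 26; s(7) = 34; s(8) = 16; s(9) = 1.
The sequence repeats with period 9.
The value 12 first appears (with k ≥ 1) at s(2).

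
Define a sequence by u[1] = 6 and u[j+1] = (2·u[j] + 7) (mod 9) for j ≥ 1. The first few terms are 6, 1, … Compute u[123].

0

u[1] = 6; u[2] = 1; u[3] = 0; u[4] = 7; u[5] = 3; u[6] = 4; u[7] = 6.
The sequence repeats with period 6.
So u[123] = u[1 + ((123-1) mod 6)] = u[3] = 0.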